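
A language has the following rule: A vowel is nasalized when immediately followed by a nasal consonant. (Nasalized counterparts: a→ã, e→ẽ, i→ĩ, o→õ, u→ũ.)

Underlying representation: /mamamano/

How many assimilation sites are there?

3

/a/ before nasal /m/ → [ã]
/a/ before nasal /m/ → [ã]
/a/ before nasal /n/ → [ã]
3 segments change.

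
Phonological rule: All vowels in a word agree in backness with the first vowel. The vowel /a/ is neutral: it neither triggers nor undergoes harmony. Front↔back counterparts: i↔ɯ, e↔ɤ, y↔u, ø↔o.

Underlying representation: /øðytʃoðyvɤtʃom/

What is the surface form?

[øðytʃøðyvetʃøm]

/o/ harmonizes with /ø/ ([-back]) → [ø]
/ɤ/ harmonizes with /ø/ ([-back]) → [e]
/o/ harmonizes with /ø/ ([-back]) → [ø]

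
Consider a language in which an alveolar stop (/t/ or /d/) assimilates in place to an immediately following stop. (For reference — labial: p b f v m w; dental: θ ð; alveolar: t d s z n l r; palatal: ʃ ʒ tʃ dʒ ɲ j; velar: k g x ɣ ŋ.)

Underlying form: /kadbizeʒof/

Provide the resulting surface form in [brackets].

/d/ before /b/ (labial) → [b]

[kabbizeʒof]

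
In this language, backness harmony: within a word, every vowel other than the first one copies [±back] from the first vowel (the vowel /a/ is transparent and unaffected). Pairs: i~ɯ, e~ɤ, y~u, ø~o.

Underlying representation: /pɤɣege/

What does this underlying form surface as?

/e/ harmonizes with /ɤ/ ([+back]) → [ɤ]
/e/ harmonizes with /ɤ/ ([+back]) → [ɤ]

[pɤɣɤgɤ]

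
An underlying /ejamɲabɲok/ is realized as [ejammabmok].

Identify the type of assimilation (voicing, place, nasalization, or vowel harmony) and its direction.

/ɲ/→[m] /ɲ/→[m].
Each target copies a feature from the preceding segment, so the direction is progressive.

place assimilation, progressive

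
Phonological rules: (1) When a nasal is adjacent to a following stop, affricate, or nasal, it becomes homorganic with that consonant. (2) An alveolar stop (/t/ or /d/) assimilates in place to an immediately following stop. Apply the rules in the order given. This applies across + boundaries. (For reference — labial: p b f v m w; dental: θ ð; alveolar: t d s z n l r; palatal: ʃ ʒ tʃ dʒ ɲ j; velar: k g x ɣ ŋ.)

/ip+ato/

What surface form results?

Rule 1: no segment meets the rule's conditions; no change.
After rule 1: ip+ato
Rule 2: no segment meets the rule's conditions; no change.

[ip+ato]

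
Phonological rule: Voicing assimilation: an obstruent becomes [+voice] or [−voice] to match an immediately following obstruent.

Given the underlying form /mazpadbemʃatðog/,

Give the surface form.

[maspadbemʃadðog]

/z/ before /p/ (voiceless) → [s]
/t/ before /ð/ (voiced) → [d]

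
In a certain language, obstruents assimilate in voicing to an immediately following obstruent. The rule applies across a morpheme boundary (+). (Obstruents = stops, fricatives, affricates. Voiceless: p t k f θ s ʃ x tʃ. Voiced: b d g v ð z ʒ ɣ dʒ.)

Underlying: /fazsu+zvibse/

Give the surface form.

[fassu+zvipse]

/z/ before /s/ (voiceless) → [s]
/b/ before /s/ (voiceless) → [p]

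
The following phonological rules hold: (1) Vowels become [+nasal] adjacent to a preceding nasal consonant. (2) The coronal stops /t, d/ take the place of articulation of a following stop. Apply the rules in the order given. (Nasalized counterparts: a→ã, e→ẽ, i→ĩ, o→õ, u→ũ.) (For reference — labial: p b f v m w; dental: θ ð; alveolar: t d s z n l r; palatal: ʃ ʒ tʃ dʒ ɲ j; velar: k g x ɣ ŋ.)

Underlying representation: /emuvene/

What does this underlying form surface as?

[emũvenẽ]

Rule 1: /u/ after nasal /m/ → [ũ]
Rule 1: /e/ after nasal /n/ → [ẽ]
After rule 1: emũvenẽ
Rule 2: no segment meets the rule's conditions; no change.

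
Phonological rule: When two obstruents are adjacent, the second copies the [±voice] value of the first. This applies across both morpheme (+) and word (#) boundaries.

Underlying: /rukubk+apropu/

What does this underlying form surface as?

/k/ after /b/ (voiced) → [g]

[rukubg+apropu]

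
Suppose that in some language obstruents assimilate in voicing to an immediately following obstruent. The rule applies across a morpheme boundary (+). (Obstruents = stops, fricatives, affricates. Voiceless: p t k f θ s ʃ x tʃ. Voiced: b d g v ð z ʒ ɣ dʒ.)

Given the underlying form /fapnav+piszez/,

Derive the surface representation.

/v/ before /p/ (voiceless) → [f]
/s/ before /z/ (voiced) → [z]

[fapnaf+pizzez]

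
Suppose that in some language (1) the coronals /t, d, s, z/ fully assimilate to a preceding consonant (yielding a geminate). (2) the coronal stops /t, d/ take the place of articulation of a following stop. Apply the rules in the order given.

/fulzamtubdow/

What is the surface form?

[fullammubbow]

Rule 1: /z/ after /l/ → [l] (total assimilation)
Rule 1: /t/ after /m/ → [m] (total assimilation)
Rule 1: /d/ after /b/ → [b] (total assimilation)
After rule 1: fullammubbow
Rule 2: no segment meets the rule's conditions; no change.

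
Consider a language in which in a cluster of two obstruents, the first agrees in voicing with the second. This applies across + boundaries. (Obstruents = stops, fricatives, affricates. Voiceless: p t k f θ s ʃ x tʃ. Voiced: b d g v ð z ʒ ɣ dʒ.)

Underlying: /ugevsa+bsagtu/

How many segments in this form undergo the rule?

3

/v/ before /s/ (voiceless) → [f]
/b/ before /s/ (voiceless) → [p]
/g/ before /t/ (voiceless) → [k]
3 segments change.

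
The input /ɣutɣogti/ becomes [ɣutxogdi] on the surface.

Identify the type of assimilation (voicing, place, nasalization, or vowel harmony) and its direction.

/ɣ/→[x] /t/→[d].
Each target copies a feature from the preceding segment, so the direction is progressive.

voicing assimilation, progressive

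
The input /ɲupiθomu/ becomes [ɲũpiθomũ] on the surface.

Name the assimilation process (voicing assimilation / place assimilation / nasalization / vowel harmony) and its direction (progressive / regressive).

nasalization, progressive

/u/→[ũ] /u/→[ũ].
Each target copies a feature from the preceding segment, so the direction is progressive.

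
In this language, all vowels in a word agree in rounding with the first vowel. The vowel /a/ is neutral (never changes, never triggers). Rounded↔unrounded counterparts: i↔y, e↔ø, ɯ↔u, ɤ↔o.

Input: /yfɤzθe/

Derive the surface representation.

/ɤ/ harmonizes with /y/ ([+round]) → [o]
/e/ harmonizes with /y/ ([+round]) → [ø]

[yfozθø]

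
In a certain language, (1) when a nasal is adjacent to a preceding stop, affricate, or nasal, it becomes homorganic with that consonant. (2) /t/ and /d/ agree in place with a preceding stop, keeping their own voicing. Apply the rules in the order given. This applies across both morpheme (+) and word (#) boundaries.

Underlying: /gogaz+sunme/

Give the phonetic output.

[gogaz+sunne]

Rule 1: /m/ after /n/ (alveolar) → [n]
After rule 1: gogaz+sunne
Rule 2: no segment meets the rule's conditions; no change.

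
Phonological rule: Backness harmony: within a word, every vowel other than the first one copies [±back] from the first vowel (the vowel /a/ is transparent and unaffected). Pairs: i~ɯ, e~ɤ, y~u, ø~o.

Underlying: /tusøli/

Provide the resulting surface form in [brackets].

/ø/ harmonizes with /u/ ([+back]) → [o]
/i/ harmonizes with /u/ ([+back]) → [ɯ]

[tusolɯ]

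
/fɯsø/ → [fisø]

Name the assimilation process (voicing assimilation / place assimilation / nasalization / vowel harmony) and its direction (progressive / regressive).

vowel harmony, regressive

/ɯ/→[i].
Vowels agree with the last vowel, so the harmony is regressive.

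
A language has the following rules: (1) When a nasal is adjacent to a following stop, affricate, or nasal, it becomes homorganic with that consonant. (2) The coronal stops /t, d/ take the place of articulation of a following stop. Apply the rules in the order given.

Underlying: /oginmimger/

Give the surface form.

Rule 1: /n/ before /m/ (labial) → [m]
Rule 1: /m/ before /g/ (velar) → [ŋ]
After rule 1: ogimmiŋger
Rule 2: no segment meets the rule's conditions; no change.

[ogimmiŋger]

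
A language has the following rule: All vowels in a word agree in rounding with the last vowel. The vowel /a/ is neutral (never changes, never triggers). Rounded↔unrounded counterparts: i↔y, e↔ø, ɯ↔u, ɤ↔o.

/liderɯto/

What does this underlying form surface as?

/i/ harmonizes with /o/ ([+round]) → [y]
/e/ harmonizes with /o/ ([+round]) → [ø]
/ɯ/ harmonizes with /o/ ([+round]) → [u]

[lydøruto]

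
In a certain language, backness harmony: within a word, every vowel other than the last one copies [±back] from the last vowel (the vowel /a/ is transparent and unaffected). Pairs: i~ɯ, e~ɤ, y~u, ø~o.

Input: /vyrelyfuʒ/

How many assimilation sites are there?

/y/ harmonizes with /u/ ([+back]) → [u]
/e/ harmonizes with /u/ ([+back]) → [ɤ]
/y/ harmonizes with /u/ ([+back]) → [u]
3 segments change.

3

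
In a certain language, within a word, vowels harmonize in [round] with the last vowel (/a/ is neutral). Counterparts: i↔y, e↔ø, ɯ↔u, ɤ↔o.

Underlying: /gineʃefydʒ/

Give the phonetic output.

[gynøʃøfydʒ]

/i/ harmonizes with /y/ ([+round]) → [y]
/e/ harmonizes with /y/ ([+round]) → [ø]
/e/ harmonizes with /y/ ([+round]) → [ø]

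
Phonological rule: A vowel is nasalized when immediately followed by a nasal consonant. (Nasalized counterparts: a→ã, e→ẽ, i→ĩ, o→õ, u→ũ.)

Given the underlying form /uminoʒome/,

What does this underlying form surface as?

/u/ before nasal /m/ → [ũ]
/i/ before nasal /n/ → [ĩ]
/o/ before nasal /m/ → [õ]

[ũmĩnoʒõme]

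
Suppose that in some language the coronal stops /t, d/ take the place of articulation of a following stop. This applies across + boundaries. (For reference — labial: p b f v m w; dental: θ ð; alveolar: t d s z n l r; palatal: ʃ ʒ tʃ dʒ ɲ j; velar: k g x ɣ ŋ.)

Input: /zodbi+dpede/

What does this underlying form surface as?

[zobbi+bpede]

/d/ before /b/ (labial) → [b]
/d/ before /p/ (labial) → [b]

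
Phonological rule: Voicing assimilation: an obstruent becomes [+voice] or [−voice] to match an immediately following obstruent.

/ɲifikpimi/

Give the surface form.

no segment meets the rule's conditions; no change.

[ɲifikpimi]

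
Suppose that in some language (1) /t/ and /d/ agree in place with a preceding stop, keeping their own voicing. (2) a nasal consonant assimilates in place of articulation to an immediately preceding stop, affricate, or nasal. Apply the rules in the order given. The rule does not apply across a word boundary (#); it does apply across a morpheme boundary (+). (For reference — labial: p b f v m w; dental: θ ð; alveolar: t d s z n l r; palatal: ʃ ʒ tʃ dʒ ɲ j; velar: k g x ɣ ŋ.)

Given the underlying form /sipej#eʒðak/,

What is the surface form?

[sipej#eʒðak]

Rule 1: no segment meets the rule's conditions; no change.
After rule 1: sipej#eʒðak
Rule 2: no segment meets the rule's conditions; no change.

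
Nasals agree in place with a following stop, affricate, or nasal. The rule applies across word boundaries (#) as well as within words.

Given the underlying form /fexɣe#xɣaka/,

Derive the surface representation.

no segment meets the rule's conditions; no change.

[fexɣe#xɣaka]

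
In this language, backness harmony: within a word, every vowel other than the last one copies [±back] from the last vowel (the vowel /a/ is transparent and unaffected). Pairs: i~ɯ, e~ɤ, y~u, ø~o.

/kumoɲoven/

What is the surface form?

[kymøɲøven]

/u/ harmonizes with /e/ ([-back]) → [y]
/o/ harmonizes with /e/ ([-back]) → [ø]
/o/ harmonizes with /e/ ([-back]) → [ø]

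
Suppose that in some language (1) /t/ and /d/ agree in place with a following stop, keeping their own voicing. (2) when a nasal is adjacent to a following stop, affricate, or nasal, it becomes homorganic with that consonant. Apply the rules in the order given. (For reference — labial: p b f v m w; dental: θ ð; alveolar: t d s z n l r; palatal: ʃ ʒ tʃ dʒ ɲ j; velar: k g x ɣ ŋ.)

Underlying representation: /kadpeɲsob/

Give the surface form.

[kabpeɲsob]

Rule 1: /d/ before /p/ (labial) → [b]
After rule 1: kabpeɲsob
Rule 2: no segment meets the rule's conditions; no change.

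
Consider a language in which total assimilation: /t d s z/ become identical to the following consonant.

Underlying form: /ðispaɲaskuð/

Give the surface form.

/s/ before /p/ → [p] (total assimilation)
/s/ before /k/ → [k] (total assimilation)

[ðippaɲakkuð]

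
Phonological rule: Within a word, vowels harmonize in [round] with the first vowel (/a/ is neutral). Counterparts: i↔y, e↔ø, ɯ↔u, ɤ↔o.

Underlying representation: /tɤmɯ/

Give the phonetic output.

no segment meets the rule's conditions; no change.

[tɤmɯ]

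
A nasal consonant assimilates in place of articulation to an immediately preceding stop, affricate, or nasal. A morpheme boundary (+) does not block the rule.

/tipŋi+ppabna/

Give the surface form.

[tipmi+ppabma]

/ŋ/ after /p/ (labial) → [m]
/n/ after /b/ (labial) → [m]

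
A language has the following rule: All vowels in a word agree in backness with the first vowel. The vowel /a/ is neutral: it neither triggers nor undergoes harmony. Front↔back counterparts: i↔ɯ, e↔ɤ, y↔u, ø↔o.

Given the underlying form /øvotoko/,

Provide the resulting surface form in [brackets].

[øvøtøkø]

/o/ harmonizes with /ø/ ([-back]) → [ø]
/o/ harmonizes with /ø/ ([-back]) → [ø]
/o/ harmonizes with /ø/ ([-back]) → [ø]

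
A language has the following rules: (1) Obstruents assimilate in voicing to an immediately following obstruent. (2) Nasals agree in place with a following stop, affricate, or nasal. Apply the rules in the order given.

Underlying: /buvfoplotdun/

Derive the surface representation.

Rule 1: /v/ before /f/ (voiceless) → [f]
Rule 1: /t/ before /d/ (voiced) → [d]
After rule 1: buffoploddun
Rule 2: no segment meets the rule's conditions; no change.

[buffoploddun]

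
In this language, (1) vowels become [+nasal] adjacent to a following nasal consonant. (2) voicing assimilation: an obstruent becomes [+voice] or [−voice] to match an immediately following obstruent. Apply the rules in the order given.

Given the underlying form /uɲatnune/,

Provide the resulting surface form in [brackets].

Rule 1: /u/ before nasal /ɲ/ → [ũ]
Rule 1: /u/ before nasal /n/ → [ũ]
After rule 1: ũɲatnũne
Rule 2: no segment meets the rule's conditions; no change.

[ũɲatnũne]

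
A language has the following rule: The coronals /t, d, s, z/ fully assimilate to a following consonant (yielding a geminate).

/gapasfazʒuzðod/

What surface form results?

/s/ before /f/ → [f] (total assimilation)
/z/ before /ʒ/ → [ʒ] (total assimilation)
/z/ before /ð/ → [ð] (total assimilation)

[gapaffaʒʒuððod]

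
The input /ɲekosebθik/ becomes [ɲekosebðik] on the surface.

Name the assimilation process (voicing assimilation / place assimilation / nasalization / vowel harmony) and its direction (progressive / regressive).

voicing assimilation, progressive

/θ/→[ð].
Each target copies a feature from the preceding segment, so the direction is progressive.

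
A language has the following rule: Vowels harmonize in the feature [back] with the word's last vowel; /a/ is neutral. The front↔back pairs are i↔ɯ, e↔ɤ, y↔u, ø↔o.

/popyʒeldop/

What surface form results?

[popuʒɤldop]

/y/ harmonizes with /o/ ([+back]) → [u]
/e/ harmonizes with /o/ ([+back]) → [ɤ]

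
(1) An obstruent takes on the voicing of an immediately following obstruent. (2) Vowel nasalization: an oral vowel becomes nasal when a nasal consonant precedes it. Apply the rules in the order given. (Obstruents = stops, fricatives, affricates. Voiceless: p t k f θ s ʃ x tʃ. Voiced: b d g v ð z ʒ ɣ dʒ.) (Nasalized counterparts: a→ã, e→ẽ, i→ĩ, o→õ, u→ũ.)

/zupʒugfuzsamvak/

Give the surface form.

Rule 1: /p/ before /ʒ/ (voiced) → [b]
Rule 1: /g/ before /f/ (voiceless) → [k]
Rule 1: /z/ before /s/ (voiceless) → [s]
After rule 1: zubʒukfussamvak
Rule 2: no segment meets the rule's conditions; no change.

[zubʒukfussamvak]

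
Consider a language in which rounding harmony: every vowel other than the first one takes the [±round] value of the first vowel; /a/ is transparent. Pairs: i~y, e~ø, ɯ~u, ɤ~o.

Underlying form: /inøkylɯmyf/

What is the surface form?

/ø/ harmonizes with /i/ ([-round]) → [e]
/y/ harmonizes with /i/ ([-round]) → [i]
/y/ harmonizes with /i/ ([-round]) → [i]

[inekilɯmif]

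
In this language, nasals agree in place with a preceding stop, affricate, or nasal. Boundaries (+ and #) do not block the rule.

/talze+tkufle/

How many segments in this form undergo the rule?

No segment meets the rule's conditions.

0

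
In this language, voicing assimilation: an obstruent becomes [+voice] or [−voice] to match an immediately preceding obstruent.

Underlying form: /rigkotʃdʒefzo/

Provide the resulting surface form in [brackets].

[riggotʃtʃefso]

/k/ after /g/ (voiced) → [g]
/dʒ/ after /tʃ/ (voiceless) → [tʃ]
/z/ after /f/ (voiceless) → [s]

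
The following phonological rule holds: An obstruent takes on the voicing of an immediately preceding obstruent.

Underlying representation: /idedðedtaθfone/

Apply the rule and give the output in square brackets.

[idedðeddaθfone]

/t/ after /d/ (voiced) → [d]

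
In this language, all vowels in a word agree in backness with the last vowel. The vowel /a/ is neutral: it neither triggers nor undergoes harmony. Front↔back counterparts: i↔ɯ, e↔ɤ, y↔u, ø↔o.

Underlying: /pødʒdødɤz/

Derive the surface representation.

/ø/ harmonizes with /ɤ/ ([+back]) → [o]
/ø/ harmonizes with /ɤ/ ([+back]) → [o]

[podʒdodɤz]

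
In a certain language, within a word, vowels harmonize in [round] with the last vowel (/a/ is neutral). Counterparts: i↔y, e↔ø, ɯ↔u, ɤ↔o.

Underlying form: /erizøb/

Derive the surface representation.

/e/ harmonizes with /ø/ ([+round]) → [ø]
/i/ harmonizes with /ø/ ([+round]) → [y]

[øryzøb]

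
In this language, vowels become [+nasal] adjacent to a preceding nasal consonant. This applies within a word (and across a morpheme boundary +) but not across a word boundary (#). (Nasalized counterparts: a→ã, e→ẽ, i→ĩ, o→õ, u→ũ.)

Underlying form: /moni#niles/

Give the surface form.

[mõnĩ#nĩles]

/o/ after nasal /m/ → [õ]
/i/ after nasal /n/ → [ĩ]
/i/ after nasal /n/ → [ĩ]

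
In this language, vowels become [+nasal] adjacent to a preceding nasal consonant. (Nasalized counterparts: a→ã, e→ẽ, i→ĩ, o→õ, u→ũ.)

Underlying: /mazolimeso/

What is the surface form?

/a/ after nasal /m/ → [ã]
/e/ after nasal /m/ → [ẽ]

[mãzolimẽso]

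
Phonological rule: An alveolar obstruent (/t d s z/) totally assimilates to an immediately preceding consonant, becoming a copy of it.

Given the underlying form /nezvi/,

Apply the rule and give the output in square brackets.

[nezvi]

no segment meets the rule's conditions; no change.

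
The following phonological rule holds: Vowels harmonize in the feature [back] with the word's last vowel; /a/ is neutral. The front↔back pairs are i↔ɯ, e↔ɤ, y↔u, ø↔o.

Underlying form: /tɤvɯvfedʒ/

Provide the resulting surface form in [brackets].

[tevivfedʒ]

/ɤ/ harmonizes with /e/ ([-back]) → [e]
/ɯ/ harmonizes with /e/ ([-back]) → [i]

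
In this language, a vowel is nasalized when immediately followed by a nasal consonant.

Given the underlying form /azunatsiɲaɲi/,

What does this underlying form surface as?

/u/ before nasal /n/ → [ũ]
/i/ before nasal /ɲ/ → [ĩ]
/a/ before nasal /ɲ/ → [ã]

[azũnatsĩɲãɲi]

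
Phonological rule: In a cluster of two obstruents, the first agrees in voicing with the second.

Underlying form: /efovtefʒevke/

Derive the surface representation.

/v/ before /t/ (voiceless) → [f]
/f/ before /ʒ/ (voiced) → [v]
/v/ before /k/ (voiceless) → [f]

[efoftevʒefke]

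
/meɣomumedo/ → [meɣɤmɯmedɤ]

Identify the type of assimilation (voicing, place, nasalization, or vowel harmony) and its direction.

/o/→[ɤ] /u/→[ɯ] /o/→[ɤ].
Vowels agree with the first vowel, so the harmony is progressive.

vowel harmony, progressive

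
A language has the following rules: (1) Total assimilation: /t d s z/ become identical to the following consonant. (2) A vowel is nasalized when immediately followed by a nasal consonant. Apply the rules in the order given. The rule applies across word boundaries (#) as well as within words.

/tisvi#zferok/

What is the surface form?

Rule 1: /s/ before /v/ → [v] (total assimilation)
Rule 1: /z/ before /f/ → [f] (total assimilation)
After rule 1: tivvi#fferok
Rule 2: no segment meets the rule's conditions; no change.

[tivvi#fferok]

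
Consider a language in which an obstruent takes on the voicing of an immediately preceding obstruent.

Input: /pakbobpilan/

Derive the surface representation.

[pakpobbilan]

/b/ after /k/ (voiceless) → [p]
/p/ after /b/ (voiced) → [b]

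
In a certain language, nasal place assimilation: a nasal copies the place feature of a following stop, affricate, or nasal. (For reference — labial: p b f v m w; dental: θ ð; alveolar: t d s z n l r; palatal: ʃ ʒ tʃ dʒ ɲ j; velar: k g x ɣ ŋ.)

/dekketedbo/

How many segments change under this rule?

0

No segment meets the rule's conditions.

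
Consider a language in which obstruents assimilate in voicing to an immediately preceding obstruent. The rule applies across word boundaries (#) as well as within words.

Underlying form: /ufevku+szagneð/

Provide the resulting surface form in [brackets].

[ufevgu+ssagneð]

/k/ after /v/ (voiced) → [g]
/z/ after /s/ (voiceless) → [s]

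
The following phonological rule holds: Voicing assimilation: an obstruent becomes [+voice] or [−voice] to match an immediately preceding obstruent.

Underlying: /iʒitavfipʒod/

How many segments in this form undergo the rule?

2

/f/ after /v/ (voiced) → [v]
/ʒ/ after /p/ (voiceless) → [ʃ]
2 segments change.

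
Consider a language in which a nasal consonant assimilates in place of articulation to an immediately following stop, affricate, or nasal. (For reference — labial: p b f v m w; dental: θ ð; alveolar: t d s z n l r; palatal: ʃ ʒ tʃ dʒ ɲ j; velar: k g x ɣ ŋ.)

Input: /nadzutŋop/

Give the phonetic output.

no segment meets the rule's conditions; no change.

[nadzutŋop]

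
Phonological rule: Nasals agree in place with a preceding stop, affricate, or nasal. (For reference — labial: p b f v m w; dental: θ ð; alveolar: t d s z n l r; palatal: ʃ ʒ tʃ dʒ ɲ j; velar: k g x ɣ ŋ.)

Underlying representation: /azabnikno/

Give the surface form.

/n/ after /b/ (labial) → [m]
/n/ after /k/ (velar) → [ŋ]

[azabmikŋo]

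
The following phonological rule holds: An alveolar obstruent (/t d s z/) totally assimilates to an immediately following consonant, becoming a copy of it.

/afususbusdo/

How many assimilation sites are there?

2

/s/ before /b/ → [b] (total assimilation)
/s/ before /d/ → [d] (total assimilation)
2 segments change.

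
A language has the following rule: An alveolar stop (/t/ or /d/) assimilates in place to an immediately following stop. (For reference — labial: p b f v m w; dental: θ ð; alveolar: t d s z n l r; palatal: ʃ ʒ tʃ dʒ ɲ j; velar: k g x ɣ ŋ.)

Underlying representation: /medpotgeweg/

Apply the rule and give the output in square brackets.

[mebpokgeweg]

/d/ before /p/ (labial) → [b]
/t/ before /g/ (velar) → [k]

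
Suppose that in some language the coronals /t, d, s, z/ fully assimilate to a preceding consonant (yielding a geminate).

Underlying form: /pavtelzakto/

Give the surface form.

/t/ after /v/ → [v] (total assimilation)
/z/ after /l/ → [l] (total assimilation)
/t/ after /k/ → [k] (total assimilation)

[pavvellakko]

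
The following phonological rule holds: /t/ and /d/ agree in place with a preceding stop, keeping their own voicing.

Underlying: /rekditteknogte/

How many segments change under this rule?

/d/ after /k/ (velar) → [g]
/t/ after /g/ (velar) → [k]
2 segments change.

2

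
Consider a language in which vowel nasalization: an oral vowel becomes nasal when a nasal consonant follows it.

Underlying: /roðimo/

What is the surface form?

/i/ before nasal /m/ → [ĩ]

[roðĩmo]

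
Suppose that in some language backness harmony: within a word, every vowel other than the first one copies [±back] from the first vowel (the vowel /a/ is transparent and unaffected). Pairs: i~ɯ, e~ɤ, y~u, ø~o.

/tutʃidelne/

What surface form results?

/i/ harmonizes with /u/ ([+back]) → [ɯ]
/e/ harmonizes with /u/ ([+back]) → [ɤ]
/e/ harmonizes with /u/ ([+back]) → [ɤ]

[tutʃɯdɤlnɤ]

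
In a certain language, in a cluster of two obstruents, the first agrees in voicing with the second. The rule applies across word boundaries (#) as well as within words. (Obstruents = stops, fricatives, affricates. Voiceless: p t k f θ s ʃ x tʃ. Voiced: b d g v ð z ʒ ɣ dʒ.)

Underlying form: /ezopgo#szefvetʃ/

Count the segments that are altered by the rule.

3

/p/ before /g/ (voiced) → [b]
/s/ before /z/ (voiced) → [z]
/f/ before /v/ (voiced) → [v]
3 segments change.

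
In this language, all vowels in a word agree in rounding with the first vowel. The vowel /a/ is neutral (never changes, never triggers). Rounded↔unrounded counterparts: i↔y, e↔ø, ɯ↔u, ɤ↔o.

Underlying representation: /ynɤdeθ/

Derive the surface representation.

[ynodøθ]

/ɤ/ harmonizes with /y/ ([+round]) → [o]
/e/ harmonizes with /y/ ([+round]) → [ø]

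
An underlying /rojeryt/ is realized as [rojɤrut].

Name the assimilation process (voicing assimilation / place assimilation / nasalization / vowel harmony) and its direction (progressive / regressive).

/e/→[ɤ] /y/→[u].
Vowels agree with the first vowel, so the harmony is progressive.

vowel harmony, progressive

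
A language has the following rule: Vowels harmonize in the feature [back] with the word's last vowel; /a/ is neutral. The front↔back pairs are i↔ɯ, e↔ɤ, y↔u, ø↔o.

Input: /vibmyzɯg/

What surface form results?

[vɯbmuzɯg]

/i/ harmonizes with /ɯ/ ([+back]) → [ɯ]
/y/ harmonizes with /ɯ/ ([+back]) → [u]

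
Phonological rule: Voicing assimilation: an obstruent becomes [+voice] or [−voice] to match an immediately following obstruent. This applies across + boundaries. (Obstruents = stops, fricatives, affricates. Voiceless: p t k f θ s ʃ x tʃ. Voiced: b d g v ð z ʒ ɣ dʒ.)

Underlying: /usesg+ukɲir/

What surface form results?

[usezg+ukɲir]

/s/ before /g/ (voiced) → [z]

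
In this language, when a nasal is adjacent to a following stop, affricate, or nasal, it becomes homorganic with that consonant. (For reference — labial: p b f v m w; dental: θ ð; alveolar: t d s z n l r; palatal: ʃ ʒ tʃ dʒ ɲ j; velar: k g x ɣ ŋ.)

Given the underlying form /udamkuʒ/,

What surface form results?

/m/ before /k/ (velar) → [ŋ]

[udaŋkuʒ]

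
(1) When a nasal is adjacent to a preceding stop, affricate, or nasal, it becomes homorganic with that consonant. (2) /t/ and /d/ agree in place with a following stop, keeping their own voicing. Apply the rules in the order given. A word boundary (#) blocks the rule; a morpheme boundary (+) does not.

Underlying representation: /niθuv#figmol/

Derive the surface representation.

[niθuv#figŋol]

Rule 1: /m/ after /g/ (velar) → [ŋ]
After rule 1: niθuv#figŋol
Rule 2: no segment meets the rule's conditions; no change.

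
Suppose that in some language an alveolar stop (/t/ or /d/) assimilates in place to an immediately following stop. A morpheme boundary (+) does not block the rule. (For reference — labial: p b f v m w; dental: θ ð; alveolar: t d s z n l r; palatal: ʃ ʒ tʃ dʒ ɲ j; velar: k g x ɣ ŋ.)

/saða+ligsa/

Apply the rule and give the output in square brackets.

[saða+ligsa]

no segment meets the rule's conditions; no change.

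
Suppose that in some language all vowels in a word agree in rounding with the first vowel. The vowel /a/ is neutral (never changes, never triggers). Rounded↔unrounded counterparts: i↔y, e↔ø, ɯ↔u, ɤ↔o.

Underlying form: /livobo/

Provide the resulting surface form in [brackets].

/o/ harmonizes with /i/ ([-round]) → [ɤ]
/o/ harmonizes with /i/ ([-round]) → [ɤ]

[livɤbɤ]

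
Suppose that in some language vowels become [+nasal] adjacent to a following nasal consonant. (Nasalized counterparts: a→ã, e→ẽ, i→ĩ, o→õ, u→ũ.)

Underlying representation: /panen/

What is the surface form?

[pãnẽn]

/a/ before nasal /n/ → [ã]
/e/ before nasal /n/ → [ẽ]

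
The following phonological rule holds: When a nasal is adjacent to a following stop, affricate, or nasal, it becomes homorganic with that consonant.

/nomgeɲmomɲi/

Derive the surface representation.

/m/ before /g/ (velar) → [ŋ]
/ɲ/ before /m/ (labial) → [m]
/m/ before /ɲ/ (palatal) → [ɲ]

[noŋgemmoɲɲi]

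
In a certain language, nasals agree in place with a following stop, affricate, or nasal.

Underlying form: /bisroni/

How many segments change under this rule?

No segment meets the rule's conditions.

0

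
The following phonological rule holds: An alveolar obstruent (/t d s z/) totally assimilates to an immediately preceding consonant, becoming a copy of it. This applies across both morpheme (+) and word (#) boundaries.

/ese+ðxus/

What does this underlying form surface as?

no segment meets the rule's conditions; no change.

[ese+ðxus]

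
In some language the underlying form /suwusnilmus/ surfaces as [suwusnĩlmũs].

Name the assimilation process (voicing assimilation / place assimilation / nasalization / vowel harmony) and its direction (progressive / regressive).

nasalization, progressive

/i/→[ĩ] /u/→[ũ].
Each target copies a feature from the preceding segment, so the direction is progressive.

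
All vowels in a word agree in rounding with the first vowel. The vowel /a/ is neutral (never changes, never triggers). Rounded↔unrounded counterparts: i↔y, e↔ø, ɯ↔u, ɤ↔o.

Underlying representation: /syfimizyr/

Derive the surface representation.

/i/ harmonizes with /y/ ([+round]) → [y]
/i/ harmonizes with /y/ ([+round]) → [y]

[syfymyzyr]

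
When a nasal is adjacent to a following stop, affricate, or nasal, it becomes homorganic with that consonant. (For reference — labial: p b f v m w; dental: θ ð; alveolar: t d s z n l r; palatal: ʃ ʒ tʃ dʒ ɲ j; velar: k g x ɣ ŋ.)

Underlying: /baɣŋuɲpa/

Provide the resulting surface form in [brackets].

[baɣŋumpa]

/ɲ/ before /p/ (labial) → [m]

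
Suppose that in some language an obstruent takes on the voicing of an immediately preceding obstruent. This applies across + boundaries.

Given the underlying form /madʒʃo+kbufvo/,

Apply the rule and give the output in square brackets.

/ʃ/ after /dʒ/ (voiced) → [ʒ]
/b/ after /k/ (voiceless) → [p]
/v/ after /f/ (voiceless) → [f]

[madʒʒo+kpuffo]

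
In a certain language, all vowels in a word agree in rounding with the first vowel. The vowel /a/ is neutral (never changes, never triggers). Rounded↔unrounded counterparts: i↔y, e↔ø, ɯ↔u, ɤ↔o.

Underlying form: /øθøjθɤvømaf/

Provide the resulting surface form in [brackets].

[øθøjθovømaf]

/ɤ/ harmonizes with /ø/ ([+round]) → [o]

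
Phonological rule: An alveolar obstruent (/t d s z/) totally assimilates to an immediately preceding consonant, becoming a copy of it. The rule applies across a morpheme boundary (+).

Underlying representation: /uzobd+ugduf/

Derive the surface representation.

/d/ after /b/ → [b] (total assimilation)
/d/ after /g/ → [g] (total assimilation)

[uzobb+ugguf]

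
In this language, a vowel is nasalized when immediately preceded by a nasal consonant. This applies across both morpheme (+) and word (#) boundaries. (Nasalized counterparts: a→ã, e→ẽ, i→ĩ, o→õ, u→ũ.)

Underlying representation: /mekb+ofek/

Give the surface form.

/e/ after nasal /m/ → [ẽ]

[mẽkb+ofek]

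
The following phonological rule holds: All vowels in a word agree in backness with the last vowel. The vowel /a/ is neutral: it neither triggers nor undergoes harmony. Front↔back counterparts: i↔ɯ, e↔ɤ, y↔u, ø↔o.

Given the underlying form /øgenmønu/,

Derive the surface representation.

[ogɤnmonu]

/ø/ harmonizes with /u/ ([+back]) → [o]
/e/ harmonizes with /u/ ([+back]) → [ɤ]
/ø/ harmonizes with /u/ ([+back]) → [o]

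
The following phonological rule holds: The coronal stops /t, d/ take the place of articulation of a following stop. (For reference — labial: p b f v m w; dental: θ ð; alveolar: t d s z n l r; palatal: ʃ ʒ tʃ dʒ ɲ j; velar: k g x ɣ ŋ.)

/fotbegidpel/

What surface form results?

[fopbegibpel]

/t/ before /b/ (labial) → [p]
/d/ before /p/ (labial) → [b]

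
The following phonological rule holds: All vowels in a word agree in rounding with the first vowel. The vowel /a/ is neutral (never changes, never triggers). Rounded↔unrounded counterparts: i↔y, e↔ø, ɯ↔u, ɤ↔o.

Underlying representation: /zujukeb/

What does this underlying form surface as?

[zujukøb]

/e/ harmonizes with /u/ ([+round]) → [ø]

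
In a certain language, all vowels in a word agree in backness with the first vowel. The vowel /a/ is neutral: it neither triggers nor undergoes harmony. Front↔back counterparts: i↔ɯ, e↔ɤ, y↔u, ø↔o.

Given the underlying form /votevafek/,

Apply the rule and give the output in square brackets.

/e/ harmonizes with /o/ ([+back]) → [ɤ]
/e/ harmonizes with /o/ ([+back]) → [ɤ]

[votɤvafɤk]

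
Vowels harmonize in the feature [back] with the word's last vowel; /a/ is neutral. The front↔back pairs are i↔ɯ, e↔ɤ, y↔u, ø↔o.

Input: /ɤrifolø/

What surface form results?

/ɤ/ harmonizes with /ø/ ([-back]) → [e]
/o/ harmonizes with /ø/ ([-back]) → [ø]

[erifølø]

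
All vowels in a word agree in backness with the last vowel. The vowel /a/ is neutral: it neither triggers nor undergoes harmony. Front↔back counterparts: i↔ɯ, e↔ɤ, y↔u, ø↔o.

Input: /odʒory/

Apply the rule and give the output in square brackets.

/o/ harmonizes with /y/ ([-back]) → [ø]
/o/ harmonizes with /y/ ([-back]) → [ø]

[ødʒøry]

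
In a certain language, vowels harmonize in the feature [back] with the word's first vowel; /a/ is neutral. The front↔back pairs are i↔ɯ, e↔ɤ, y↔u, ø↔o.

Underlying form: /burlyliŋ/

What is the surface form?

/y/ harmonizes with /u/ ([+back]) → [u]
/i/ harmonizes with /u/ ([+back]) → [ɯ]

[burlulɯŋ]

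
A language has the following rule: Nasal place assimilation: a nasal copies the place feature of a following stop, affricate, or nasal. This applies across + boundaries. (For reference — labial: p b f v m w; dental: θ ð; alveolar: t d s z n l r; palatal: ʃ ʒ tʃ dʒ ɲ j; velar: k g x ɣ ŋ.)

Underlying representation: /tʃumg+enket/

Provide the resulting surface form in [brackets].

[tʃuŋg+eŋket]

/m/ before /g/ (velar) → [ŋ]
/n/ before /k/ (velar) → [ŋ]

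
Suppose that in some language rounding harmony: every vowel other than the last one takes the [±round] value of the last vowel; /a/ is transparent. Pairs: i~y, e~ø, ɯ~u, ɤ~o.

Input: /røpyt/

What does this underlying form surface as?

no segment meets the rule's conditions; no change.

[røpyt]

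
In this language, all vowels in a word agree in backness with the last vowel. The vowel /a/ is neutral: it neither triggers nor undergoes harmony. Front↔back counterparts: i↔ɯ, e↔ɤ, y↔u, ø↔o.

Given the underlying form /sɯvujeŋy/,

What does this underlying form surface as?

/ɯ/ harmonizes with /y/ ([-back]) → [i]
/u/ harmonizes with /y/ ([-back]) → [y]

[sivyjeŋy]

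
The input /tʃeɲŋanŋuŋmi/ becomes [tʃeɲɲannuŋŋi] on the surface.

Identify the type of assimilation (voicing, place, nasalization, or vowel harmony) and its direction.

place assimilation, progressive

/ŋ/→[ɲ] /ŋ/→[n] /m/→[ŋ].
Each target copies a feature from the preceding segment, so the direction is progressive.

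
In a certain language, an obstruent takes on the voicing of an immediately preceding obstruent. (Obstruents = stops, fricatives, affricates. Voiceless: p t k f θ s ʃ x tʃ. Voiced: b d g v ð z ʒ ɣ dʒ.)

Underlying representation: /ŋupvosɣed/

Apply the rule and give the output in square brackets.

/v/ after /p/ (voiceless) → [f]
/ɣ/ after /s/ (voiceless) → [x]

[ŋupfosxed]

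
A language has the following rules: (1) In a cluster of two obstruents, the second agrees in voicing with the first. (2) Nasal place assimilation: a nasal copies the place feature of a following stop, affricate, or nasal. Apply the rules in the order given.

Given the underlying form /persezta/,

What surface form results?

[persezda]

Rule 1: /t/ after /z/ (voiced) → [d]
After rule 1: persezda
Rule 2: no segment meets the rule's conditions; no change.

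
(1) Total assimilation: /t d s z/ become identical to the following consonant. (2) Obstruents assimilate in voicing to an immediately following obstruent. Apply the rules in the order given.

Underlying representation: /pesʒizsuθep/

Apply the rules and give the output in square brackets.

Rule 1: /s/ before /ʒ/ → [ʒ] (total assimilation)
Rule 1: /z/ before /s/ → [s] (total assimilation)
After rule 1: peʒʒissuθep
Rule 2: no segment meets the rule's conditions; no change.

[peʒʒissuθep]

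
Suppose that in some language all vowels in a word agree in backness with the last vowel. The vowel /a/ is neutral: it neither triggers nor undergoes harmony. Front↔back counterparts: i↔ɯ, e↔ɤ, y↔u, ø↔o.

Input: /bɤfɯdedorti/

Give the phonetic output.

/ɤ/ harmonizes with /i/ ([-back]) → [e]
/ɯ/ harmonizes with /i/ ([-back]) → [i]
/o/ harmonizes with /i/ ([-back]) → [ø]

[befidedørti]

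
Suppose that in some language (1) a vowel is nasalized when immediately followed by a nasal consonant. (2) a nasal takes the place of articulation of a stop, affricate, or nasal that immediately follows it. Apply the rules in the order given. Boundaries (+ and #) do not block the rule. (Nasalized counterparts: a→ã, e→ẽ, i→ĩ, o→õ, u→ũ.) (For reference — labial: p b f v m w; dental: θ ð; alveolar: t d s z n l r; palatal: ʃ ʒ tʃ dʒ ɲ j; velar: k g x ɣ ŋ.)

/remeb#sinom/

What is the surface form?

Rule 1: /e/ before nasal /m/ → [ẽ]
Rule 1: /i/ before nasal /n/ → [ĩ]
Rule 1: /o/ before nasal /m/ → [õ]
After rule 1: rẽmeb#sĩnõm
Rule 2: no segment meets the rule's conditions; no change.

[rẽmeb#sĩnõm]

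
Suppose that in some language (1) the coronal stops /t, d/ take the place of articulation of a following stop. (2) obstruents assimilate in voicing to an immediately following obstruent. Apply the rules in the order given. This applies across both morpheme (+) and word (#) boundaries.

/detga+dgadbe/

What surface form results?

[degga+ggabbe]

Rule 1: /t/ before /g/ (velar) → [k]
Rule 1: /d/ before /g/ (velar) → [g]
Rule 1: /d/ before /b/ (labial) → [b]
After rule 1: dekga+ggabbe
Rule 2: /k/ before /g/ (voiced) → [g]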